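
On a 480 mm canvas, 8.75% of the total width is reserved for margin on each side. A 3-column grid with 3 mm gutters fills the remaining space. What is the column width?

130 mm

Each margin = 8.75% of 480 = 42 mm; content = 480 − 2·42 = 396 mm.
Subtracting 2 gutters of 3 leaves 390 for 3 columns, so c = 130 mm.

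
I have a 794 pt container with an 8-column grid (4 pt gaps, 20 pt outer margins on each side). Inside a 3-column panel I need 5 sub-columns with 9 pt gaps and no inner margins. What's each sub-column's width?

Outer content = 794 − 2·20 = 754 pt.
754 − 7·4 = 726; ÷8 gives c = 90.75 pt.
3 columns plus 2 gaps: 272.25 + 8 = 280.25 pt.
280.25 − 4·9 = 244.25; ÷5 gives d = 48.85 pt.

48.85 pt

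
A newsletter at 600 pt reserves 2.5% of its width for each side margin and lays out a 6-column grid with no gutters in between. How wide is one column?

95 pt

Margins: 2.5% × 600 = 15 pt each, so content = 600 − 30 = 570 pt.
6c = 570 → c = 95 pt.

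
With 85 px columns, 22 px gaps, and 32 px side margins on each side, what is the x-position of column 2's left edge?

139 px

Column 2 starts at margin + 1·(column + gutter) = 32 + 1·107 = 139 px.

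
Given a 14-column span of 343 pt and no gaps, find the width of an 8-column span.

196 pt

343 / 14 = 24.5 pt per column.
With no gaps, 8 columns span 8·24.5 = 196 pt.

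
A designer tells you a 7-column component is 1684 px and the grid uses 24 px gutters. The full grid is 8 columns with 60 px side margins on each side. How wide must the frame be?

1684 − 6·24 = 1540; ÷7 gives c = 220 px.
Frame = 2·60 + 8·220 + 7·24 = 120 + 1760 + 168 = 2048 px.

2048 px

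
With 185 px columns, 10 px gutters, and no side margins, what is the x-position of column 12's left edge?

Each column+gutter stride is 195 px; with no margin, 11 of them is 2145 px.

2145 px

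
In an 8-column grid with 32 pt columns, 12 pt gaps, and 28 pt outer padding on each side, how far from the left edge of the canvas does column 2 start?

Column 2 starts at margin + 1·(column + gutter) = 28 + 1·44 = 72 pt.

72 pt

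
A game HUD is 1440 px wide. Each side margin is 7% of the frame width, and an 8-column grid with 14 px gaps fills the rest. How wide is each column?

142.55 px

Each margin = 7% of 1440 = 100.8 px; content = 1440 − 2·100.8 = 1238.4 px.
8 columns + 7 gaps: 8c + 7·14 = 1238.4.
8c = 1238.4 − 98 = 1140.4, so c = 142.55 px.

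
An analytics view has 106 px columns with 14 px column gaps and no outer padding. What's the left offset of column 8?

No margin, so column 8 starts at 7·(column + gutter) = 7·120 = 840 px.

840 px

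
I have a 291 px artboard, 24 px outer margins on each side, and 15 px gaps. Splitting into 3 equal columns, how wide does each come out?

Inside the margins: 291 − 48 = 243 px.
Subtracting 2 gaps of 15 leaves 213 for 3 columns, so c = 71 px.

71 px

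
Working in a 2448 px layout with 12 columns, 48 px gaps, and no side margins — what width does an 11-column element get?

12c + 11·48 = 2448 → 12c = 1920 → c = 160 px.
11-column span = 11·160 + 10·48 = 2240 px.

2240 px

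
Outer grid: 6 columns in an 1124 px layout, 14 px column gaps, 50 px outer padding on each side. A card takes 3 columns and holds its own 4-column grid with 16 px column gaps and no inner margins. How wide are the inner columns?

114.25 px

Subtract both margins: 1124 − 2·50 = 1024 px.
6 columns + 5 column gaps: 6c + 5·14 = 1024.
6c = 1024 − 70 = 954, so c = 159 px.
3 columns plus 2 column gaps: 477 + 28 = 505 px.
Subtracting 3 column gaps of 16 leaves 457 for 4 columns, so d = 114.25 px.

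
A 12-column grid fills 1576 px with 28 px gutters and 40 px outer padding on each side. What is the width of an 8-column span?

Inside the margins: 1576 − 80 = 1496 px.
Subtracting 11 gutters of 28 leaves 1188 for 12 columns, so c = 99 px.
8-column span = 8·99 + 7·28 = 988 px.

988 px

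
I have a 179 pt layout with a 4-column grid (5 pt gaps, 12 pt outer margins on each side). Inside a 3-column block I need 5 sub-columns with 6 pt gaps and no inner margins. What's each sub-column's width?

Subtract both margins: 179 − 2·12 = 155 pt.
155 − 3·5 = 140; ÷4 gives c = 35 pt.
Span of 3: 3·35 + 2·5 = 105 + 10 = 115 pt.
5d + 4·6 = 115 → 5d = 91 → d = 18.2 pt.

18.2 pt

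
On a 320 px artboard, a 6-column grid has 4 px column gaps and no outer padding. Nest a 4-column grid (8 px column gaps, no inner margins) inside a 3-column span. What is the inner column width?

Subtracting 5 column gaps of 4 leaves 300 for 6 columns, so c = 50 px.
3-column span = 3·50 + 2·4 = 158 px.
Subtracting 3 column gaps of 8 leaves 134 for 4 columns, so d = 33.5 px.

33.5 px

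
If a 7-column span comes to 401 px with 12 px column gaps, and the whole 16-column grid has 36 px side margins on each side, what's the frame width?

1004 px

401 − 6·12 = 329; ÷7 gives c = 47 px.
Total width: 2·36 + 16·47 + 15·12 = 1004 px.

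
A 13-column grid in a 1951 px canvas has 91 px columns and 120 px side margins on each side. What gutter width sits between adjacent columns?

Inside the margins: 1951 − 240 = 1711 px.
13 columns take 13·91 = 1183 px; remaining 528 splits into 12 gutters.
g = 528 / 12 = 44 px.

44 px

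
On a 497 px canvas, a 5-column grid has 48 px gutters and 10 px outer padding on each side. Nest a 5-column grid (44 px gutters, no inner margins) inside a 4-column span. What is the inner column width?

Inside the margins: 497 − 20 = 477 px.
477 − 4·48 = 285; ÷5 gives c = 57 px.
4 columns plus 3 gutters: 228 + 144 = 372 px.
Subtracting 4 gutters of 44 leaves 196 for 5 columns, so d = 39.2 px.

39.2 px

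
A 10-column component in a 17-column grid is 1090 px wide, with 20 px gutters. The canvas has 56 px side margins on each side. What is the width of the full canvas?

Subtracting 9 gutters of 20 leaves 910 for 10 columns, so c = 91 px.
Adding margins, columns and gutters: 112 + 1547 + 320 = 1979 px.

1979 px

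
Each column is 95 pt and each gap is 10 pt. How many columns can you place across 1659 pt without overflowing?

k columns need k·95 + (k−1)·10 = k·105 − 10.
k·105 − 10 ≤ 1659 → k ≤ 1669 / 105 ≈ 15.90, so k = 15.

15 columns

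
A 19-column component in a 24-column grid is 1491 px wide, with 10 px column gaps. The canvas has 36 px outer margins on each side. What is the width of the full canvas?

1491 − 18·10 = 1311; ÷19 gives c = 69 px.
Canvas = 2·36 + 24·69 + 23·10 = 72 + 1656 + 230 = 1958 px.

1958 px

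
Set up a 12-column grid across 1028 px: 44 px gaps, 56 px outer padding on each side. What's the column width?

Inside the margins: 1028 − 112 = 916 px.
916 − 11·44 = 432; ÷12 gives c = 36 px.

36 px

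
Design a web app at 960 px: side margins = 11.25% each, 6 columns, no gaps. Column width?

Each margin = 11.25% of 960 = 108 px; content = 960 − 2·108 = 744 px.
6c = 744 → c = 124 px.

124 px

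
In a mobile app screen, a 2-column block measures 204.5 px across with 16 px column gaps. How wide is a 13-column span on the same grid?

1417.25 px

2c + 1·16 = 204.5 → 2c = 188.5 → c = 94.25 px.
13 columns plus 12 column gaps: 1225.25 + 192 = 1417.25 px.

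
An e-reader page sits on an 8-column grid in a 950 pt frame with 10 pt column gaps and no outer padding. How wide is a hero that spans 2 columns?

230 pt

950 − 7·10 = 880; ÷8 gives c = 110 pt.
2-column span = 2·110 + 1·10 = 230 pt.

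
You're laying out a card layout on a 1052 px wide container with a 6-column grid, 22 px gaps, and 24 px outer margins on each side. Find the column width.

149 px

Subtract both margins: 1052 − 2·24 = 1004 px.
6c + 5·22 = 1004 → 6c = 894 → c = 149 px.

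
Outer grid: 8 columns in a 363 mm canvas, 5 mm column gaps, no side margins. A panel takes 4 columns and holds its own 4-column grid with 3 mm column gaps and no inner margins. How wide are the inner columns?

42.5 mm

363 − 7·5 = 328; ÷8 gives c = 41 mm.
Span of 4: 4·41 + 3·5 = 164 + 15 = 179 mm.
179 − 3·3 = 170; ÷4 gives d = 42.5 mm.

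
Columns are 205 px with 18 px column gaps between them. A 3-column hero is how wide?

3-column span = 3·205 + 2·18 = 651 px.

651 px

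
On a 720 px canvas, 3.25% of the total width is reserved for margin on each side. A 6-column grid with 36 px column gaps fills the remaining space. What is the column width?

720 × (1 − 2·3.25%) = 720 × 93.5% = 673.2 px for the columns.
Subtracting 5 column gaps of 36 leaves 493.2 for 6 columns, so c = 82.2 px.

82.2 px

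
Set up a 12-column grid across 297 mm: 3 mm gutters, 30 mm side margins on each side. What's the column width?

17 mm

Inside the margins: 297 − 60 = 237 mm.
237 − 11·3 = 204; ÷12 gives c = 17 mm.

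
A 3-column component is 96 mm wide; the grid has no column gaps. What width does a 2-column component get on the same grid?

96 / 3 = 32 mm per column.
With no column gaps, 2 columns span 2·32 = 64 mm.

64 mm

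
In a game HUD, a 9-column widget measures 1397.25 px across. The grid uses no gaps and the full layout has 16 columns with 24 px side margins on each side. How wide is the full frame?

2532 px

With no gaps, each column is 1397.25/9 = 155.25 px.
Frame = 2·24 + 16·155.25 = 48 + 2484 = 2532 px.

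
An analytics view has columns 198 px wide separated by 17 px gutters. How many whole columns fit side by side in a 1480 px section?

6 columns

6 columns: 6·198 + 5·17 = 1273 px ≤ 1480.
7 columns: 1488 px > 1480. So 6.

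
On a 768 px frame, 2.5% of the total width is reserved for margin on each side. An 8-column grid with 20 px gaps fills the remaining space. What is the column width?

Each margin = 2.5% of 768 = 19.2 px; content = 768 − 2·19.2 = 729.6 px.
Subtracting 7 gaps of 20 leaves 589.6 for 8 columns, so c = 73.7 px.

73.7 px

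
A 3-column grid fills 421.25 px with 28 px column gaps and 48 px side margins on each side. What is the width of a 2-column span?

Subtract both margins: 421.25 − 2·48 = 325.25 px.
Subtracting 2 column gaps of 28 leaves 269.25 for 3 columns, so c = 89.75 px.
Span of 2: 2·89.75 + 1·28 = 179.5 + 28 = 207.5 px.

207.5 px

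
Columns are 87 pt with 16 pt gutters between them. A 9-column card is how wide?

9 columns plus 8 gutters: 783 + 128 = 911 pt.

911 pt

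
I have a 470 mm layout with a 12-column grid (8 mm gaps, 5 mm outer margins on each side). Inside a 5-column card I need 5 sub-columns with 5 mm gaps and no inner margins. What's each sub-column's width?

Subtract both margins: 470 − 2·5 = 460 mm.
460 − 11·8 = 372; ÷12 gives c = 31 mm.
5-column span = 5·31 + 4·8 = 187 mm.
5 columns + 4 gaps: 5d + 4·5 = 187.
5d = 187 − 20 = 167, so d = 33.4 mm.

33.4 mm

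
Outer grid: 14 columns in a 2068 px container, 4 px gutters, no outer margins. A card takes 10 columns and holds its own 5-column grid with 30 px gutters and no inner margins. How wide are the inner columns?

2068 − 13·4 = 2016; ÷14 gives c = 144 px.
Span of 10: 10·144 + 9·4 = 1440 + 36 = 1476 px.
Subtracting 4 gutters of 30 leaves 1356 for 5 columns, so d = 271.2 px.

271.2 px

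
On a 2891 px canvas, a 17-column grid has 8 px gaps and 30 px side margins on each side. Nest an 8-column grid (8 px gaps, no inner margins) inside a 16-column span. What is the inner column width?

Outer content = 2891 − 2·30 = 2831 px.
2831 − 16·8 = 2703; ÷17 gives c = 159 px.
16 columns plus 15 gaps: 2544 + 120 = 2664 px.
Subtracting 7 gaps of 8 leaves 2608 for 8 columns, so d = 326 px.

326 px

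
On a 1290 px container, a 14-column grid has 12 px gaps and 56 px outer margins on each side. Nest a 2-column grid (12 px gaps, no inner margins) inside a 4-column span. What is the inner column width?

Take off 112 px of margins, leaving 1178 px.
1178 − 13·12 = 1022; ÷14 gives c = 73 px.
Span of 4: 4·73 + 3·12 = 292 + 36 = 328 px.
2 columns + 1 gap: 2d + 1·12 = 328.
2d = 328 − 12 = 316, so d = 158 px.

158 px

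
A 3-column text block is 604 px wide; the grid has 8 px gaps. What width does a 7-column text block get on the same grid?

1420 px

Subtracting 2 gaps of 8 leaves 588 for 3 columns, so c = 196 px.
7-column span = 7·196 + 6·8 = 1420 px.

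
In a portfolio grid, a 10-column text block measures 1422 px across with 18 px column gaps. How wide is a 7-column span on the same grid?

990 px

Subtracting 9 column gaps of 18 leaves 1260 for 10 columns, so c = 126 px.
Span of 7: 7·126 + 6·18 = 882 + 108 = 990 px.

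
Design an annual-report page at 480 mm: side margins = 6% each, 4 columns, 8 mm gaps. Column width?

480 × (1 − 2·6%) = 480 × 88% = 422.4 mm for the columns.
422.4 − 3·8 = 398.4; ÷4 gives c = 99.6 mm.

99.6 mm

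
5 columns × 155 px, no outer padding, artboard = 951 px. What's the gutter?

44 px

5 columns take 5·155 = 775 px; remaining 176 splits into 4 gutters.
g = 176 / 4 = 44 px.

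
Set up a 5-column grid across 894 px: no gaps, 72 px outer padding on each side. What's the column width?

Inside the margins: 894 − 144 = 750 px.
With no gaps, each column is 750/5 = 150 px.

150 px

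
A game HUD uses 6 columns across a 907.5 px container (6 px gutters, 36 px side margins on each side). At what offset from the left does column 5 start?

597 px

Subtract both margins: 907.5 − 2·36 = 835.5 px.
Subtracting 5 gutters of 6 leaves 805.5 for 6 columns, so c = 134.25 px.
Column 5 starts at margin + 4·(column + gutter) = 36 + 4·140.25 = 597 px.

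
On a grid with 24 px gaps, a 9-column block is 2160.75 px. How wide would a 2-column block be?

2160.75 − 8·24 = 1968.75; ÷9 gives c = 218.75 px.
2 columns plus 1 gap: 437.5 + 24 = 461.5 px.

461.5 px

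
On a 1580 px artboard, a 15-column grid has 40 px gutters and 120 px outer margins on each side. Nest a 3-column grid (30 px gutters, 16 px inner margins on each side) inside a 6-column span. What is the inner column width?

Subtract both margins: 1580 − 2·120 = 1340 px.
Subtracting 14 gutters of 40 leaves 780 for 15 columns, so c = 52 px.
6-column span = 6·52 + 5·40 = 512 px.
Inner content = 512 − 2·16 = 480 px.
3d + 2·30 = 480 → 3d = 420 → d = 140 px.

140 px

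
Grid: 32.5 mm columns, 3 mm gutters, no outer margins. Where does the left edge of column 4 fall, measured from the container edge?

Each column+gutter stride is 35.5 mm; with no margin, 3 of them is 106.5 mm.

106.5 mm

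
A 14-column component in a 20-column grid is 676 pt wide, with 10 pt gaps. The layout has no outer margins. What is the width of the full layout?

Subtracting 13 gaps of 10 leaves 546 for 14 columns, so c = 39 pt.
Layout = 20·39 + 19·10 = 780 + 190 = 970 pt.

970 pt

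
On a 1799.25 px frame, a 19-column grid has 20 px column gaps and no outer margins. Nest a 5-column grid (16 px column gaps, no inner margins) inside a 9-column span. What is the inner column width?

1799.25 − 18·20 = 1439.25; ÷19 gives c = 75.75 px.
Span of 9: 9·75.75 + 8·20 = 681.75 + 160 = 841.75 px.
5 columns + 4 column gaps: 5d + 4·16 = 841.75.
5d = 841.75 − 64 = 777.75, so d = 155.55 px.

155.55 px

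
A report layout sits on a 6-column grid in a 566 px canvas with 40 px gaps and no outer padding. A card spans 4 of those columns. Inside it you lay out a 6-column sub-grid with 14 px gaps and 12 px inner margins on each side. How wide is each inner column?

566 − 5·40 = 366; ÷6 gives c = 61 px.
Span of 4: 4·61 + 3·40 = 244 + 120 = 364 px.
Inner content = 364 − 2·12 = 340 px.
6d + 5·14 = 340 → 6d = 270 → d = 45 px.

45 px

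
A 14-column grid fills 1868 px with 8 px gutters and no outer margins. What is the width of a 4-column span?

14c + 13·8 = 1868 → 14c = 1764 → c = 126 px.
4-column span = 4·126 + 3·8 = 528 px.

528 px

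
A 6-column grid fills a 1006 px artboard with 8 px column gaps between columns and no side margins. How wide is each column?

6c + 5·8 = 1006 → 6c = 966 → c = 161 px.

161 px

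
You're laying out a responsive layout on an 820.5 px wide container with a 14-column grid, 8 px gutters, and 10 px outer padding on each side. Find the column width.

49.75 px

Content width = 820.5 − 2·10 = 800.5 px.
14c + 13·8 = 800.5 → 14c = 696.5 → c = 49.75 px.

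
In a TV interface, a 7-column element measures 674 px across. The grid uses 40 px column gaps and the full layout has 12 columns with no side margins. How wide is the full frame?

674 − 6·40 = 434; ÷7 gives c = 62 px.
Total width: 12·62 + 11·40 = 1184 px.

1184 px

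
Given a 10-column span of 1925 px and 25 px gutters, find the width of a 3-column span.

10c + 9·25 = 1925 → 10c = 1700 → c = 170 px.
Span of 3: 3·170 + 2·25 = 510 + 50 = 560 px.

560 px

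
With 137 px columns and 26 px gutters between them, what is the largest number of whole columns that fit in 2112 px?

13 columns

Each extra column adds 137 + 26 = 163 px.
(2112 + 26) / 163 = 13.12, so 13 columns fit.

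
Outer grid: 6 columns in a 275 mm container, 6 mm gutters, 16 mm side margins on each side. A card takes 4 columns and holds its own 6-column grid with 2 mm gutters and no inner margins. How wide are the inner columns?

25 mm

Inside the margins: 275 − 32 = 243 mm.
6 columns + 5 gutters: 6c + 5·6 = 243.
6c = 243 − 30 = 213, so c = 35.5 mm.
Span of 4: 4·35.5 + 3·6 = 142 + 18 = 160 mm.
6d + 5·2 = 160 → 6d = 150 → d = 25 mm.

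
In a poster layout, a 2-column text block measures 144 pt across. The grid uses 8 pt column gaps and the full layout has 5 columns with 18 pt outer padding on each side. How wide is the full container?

2 columns + 1 column gap: 2c + 1·8 = 144.
2c = 144 − 8 = 136, so c = 68 pt.
Container = 2·18 + 5·68 + 4·8 = 36 + 340 + 32 = 408 pt.

408 pt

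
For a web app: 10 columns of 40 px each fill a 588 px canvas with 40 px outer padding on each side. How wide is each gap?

12 px

Inside the margins: 588 − 80 = 508 px.
Columns use 400 px, leaving 108 px across 9 gaps = 12 px each.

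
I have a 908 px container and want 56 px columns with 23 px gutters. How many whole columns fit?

11 columns: 11·56 + 10·23 = 846 px ≤ 908.
12 columns: 925 px > 908. So 11.

11 columns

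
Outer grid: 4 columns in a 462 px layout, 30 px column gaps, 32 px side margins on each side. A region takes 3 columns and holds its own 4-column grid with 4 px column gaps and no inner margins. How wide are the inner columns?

Outer content = 462 − 2·32 = 398 px.
398 − 3·30 = 308; ÷4 gives c = 77 px.
3-column span = 3·77 + 2·30 = 291 px.
4d + 3·4 = 291 → 4d = 279 → d = 69.75 px.

69.75 px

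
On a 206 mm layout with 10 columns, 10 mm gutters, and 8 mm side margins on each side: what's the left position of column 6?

Subtract both margins: 206 − 2·8 = 190 mm.
10c + 9·10 = 190 → 10c = 100 → c = 10 mm.
Before column 6: the margin + 5 columns + 5 gutters.
Offset = 8 + 5·(10 + 10) = 8 + 100 = 108 mm.

108 mm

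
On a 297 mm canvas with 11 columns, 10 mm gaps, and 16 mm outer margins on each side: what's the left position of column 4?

Subtract both margins: 297 − 2·16 = 265 mm.
Subtracting 10 gaps of 10 leaves 165 for 11 columns, so c = 15 mm.
Each column+gutter stride is 25 mm; 3 of them past the 16 mm margin is 16 + 75 = 91 mm.

91 mm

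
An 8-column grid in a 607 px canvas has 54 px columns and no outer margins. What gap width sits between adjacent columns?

8 columns take 8·54 = 432 px; remaining 175 splits into 7 gaps.
g = 175 / 7 = 25 px.

25 px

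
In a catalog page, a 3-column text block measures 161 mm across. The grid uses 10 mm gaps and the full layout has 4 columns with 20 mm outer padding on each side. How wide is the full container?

258 mm

3 columns + 2 gaps: 3c + 2·10 = 161.
3c = 161 − 20 = 141, so c = 47 mm.
Adding margins, columns and gutters: 40 + 188 + 30 = 258 mm.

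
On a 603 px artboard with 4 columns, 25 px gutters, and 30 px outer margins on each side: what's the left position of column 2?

Inside the margins: 603 − 60 = 543 px.
Subtracting 3 gutters of 25 leaves 468 for 4 columns, so c = 117 px.
Column 2 starts at margin + 1·(column + gutter) = 30 + 1·142 = 172 px.

172 px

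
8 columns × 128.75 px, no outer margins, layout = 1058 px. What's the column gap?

4 px

8 columns take 8·128.75 = 1030 px; remaining 28 splits into 7 column gaps.
g = 28 / 7 = 4 px.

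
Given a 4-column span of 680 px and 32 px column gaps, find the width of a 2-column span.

680 − 3·32 = 584; ÷4 gives c = 146 px.
Span of 2: 2·146 + 1·32 = 292 + 32 = 324 px.

324 px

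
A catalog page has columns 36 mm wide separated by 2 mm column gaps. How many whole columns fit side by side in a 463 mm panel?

k columns need k·36 + (k−1)·2 = k·38 − 2.
k·38 − 2 ≤ 463 → k ≤ 465 / 38 ≈ 12.24, so k = 12.

12 columns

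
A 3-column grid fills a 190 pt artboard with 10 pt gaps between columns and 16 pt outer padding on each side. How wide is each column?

46 pt

Subtract both margins: 190 − 2·16 = 158 pt.
3 columns + 2 gaps: 3c + 2·10 = 158.
3c = 158 − 20 = 138, so c = 46 pt.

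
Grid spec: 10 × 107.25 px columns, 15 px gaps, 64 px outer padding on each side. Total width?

1335.5 px

Container = 2·64 + 10·107.25 + 9·15 = 128 + 1072.5 + 135 = 1335.5 px.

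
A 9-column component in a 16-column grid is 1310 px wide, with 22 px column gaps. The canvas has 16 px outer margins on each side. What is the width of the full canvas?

2378 px

9c + 8·22 = 1310 → 9c = 1134 → c = 126 px.
Total width: 2·16 + 16·126 + 15·22 = 2378 px.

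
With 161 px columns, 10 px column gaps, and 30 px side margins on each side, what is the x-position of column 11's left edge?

Column 11 starts at margin + 10·(column + gutter) = 30 + 10·171 = 1740 px.

1740 px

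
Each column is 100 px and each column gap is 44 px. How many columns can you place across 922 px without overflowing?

6 columns

Each extra column adds 100 + 44 = 144 px.
(922 + 44) / 144 = 6.71, so 6 columns fit.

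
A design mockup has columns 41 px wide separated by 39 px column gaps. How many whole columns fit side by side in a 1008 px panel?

13 columns

k columns need k·41 + (k−1)·39 = k·80 − 39.
k·80 − 39 ≤ 1008 → k ≤ 1047 / 80 ≈ 13.09, so k = 13.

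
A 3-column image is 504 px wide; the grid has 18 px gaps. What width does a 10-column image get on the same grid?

504 − 2·18 = 468; ÷3 gives c = 156 px.
10 columns plus 9 gaps: 1560 + 162 = 1722 px.

1722 px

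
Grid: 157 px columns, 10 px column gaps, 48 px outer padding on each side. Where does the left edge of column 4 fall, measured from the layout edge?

549 px

Column 4 starts at margin + 3·(column + gutter) = 48 + 3·167 = 549 px.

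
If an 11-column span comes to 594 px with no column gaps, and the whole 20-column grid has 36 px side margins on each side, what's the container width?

1152 px

594 / 11 = 54 px per column.
Summing: 72 + 1080 = 1152 px.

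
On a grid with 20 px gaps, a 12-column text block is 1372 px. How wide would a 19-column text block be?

12 columns + 11 gaps: 12c + 11·20 = 1372.
12c = 1372 − 220 = 1152, so c = 96 px.
19 columns plus 18 gaps: 1824 + 360 = 2184 px.

2184 px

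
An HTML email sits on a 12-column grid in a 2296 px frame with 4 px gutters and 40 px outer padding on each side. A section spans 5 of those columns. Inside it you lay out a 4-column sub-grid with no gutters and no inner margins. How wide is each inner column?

Subtract both margins: 2296 − 2·40 = 2216 px.
Subtracting 11 gutters of 4 leaves 2172 for 12 columns, so c = 181 px.
5-column span = 5·181 + 4·4 = 921 px.
921 / 4 = 230.25 px per column.

230.25 px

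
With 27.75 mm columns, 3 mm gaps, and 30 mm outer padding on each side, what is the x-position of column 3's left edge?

91.5 mm

Each column+gutter stride is 30.75 mm; 2 of them past the 30 mm margin is 30 + 61.5 = 91.5 mm.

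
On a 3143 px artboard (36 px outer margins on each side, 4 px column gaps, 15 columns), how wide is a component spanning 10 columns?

Content width = 3143 − 2·36 = 3071 px.
15 columns + 14 column gaps: 15c + 14·4 = 3071.
15c = 3071 − 56 = 3015, so c = 201 px.
10-column span = 10·201 + 9·4 = 2046 px.

2046 px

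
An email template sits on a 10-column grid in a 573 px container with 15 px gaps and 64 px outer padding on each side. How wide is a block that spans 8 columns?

353 px

Inside the margins: 573 − 128 = 445 px.
10 columns + 9 gaps: 10c + 9·15 = 445.
10c = 445 − 135 = 310, so c = 31 px.
8 columns plus 7 gaps: 248 + 105 = 353 px.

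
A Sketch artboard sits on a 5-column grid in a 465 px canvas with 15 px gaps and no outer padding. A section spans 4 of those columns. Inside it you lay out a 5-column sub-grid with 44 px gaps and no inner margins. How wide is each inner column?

38.6 px

465 − 4·15 = 405; ÷5 gives c = 81 px.
4 columns plus 3 gaps: 324 + 45 = 369 px.
5d + 4·44 = 369 → 5d = 193 → d = 38.6 px.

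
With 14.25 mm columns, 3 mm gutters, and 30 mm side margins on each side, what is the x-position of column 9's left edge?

Each column+gutter stride is 17.25 mm; 8 of them past the 30 mm margin is 30 + 138 = 168 mm.

168 mm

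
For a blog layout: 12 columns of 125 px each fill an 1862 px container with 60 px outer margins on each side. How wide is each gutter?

22 px

Content width = 1862 − 2·60 = 1742 px.
12·125 + 11g = 1742 → 11g = 242 → g = 22 px.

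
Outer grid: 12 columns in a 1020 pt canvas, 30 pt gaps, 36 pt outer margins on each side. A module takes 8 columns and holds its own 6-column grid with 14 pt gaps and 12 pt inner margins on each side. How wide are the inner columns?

88 pt

Subtract both margins: 1020 − 2·36 = 948 pt.
12c + 11·30 = 948 → 12c = 618 → c = 51.5 pt.
8-column span = 8·51.5 + 7·30 = 622 pt.
Inner content = 622 − 2·12 = 598 pt.
6 columns + 5 gaps: 6d + 5·14 = 598.
6d = 598 − 70 = 528, so d = 88 pt.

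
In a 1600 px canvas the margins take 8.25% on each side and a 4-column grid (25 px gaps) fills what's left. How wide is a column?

315.25 px

Margins: 8.25% × 1600 = 132 px each, so content = 1600 − 264 = 1336 px.
1336 − 3·25 = 1261; ÷4 gives c = 315.25 px.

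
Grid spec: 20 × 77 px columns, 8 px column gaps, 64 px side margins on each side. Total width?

1820 px

Adding margins, columns and gutters: 128 + 1540 + 152 = 1820 px.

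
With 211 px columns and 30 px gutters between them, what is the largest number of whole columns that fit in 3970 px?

16 columns: 16·211 + 15·30 = 3826 px ≤ 3970.
17 columns: 4067 px > 3970. So 16.

16 columns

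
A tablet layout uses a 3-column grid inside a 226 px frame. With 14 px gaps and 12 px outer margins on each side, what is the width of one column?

58 px

Take off 24 px of margins, leaving 202 px.
Subtracting 2 gaps of 14 leaves 174 for 3 columns, so c = 58 px.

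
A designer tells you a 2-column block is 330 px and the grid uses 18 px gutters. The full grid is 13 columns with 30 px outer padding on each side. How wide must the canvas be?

2304 px

2 columns + 1 gutter: 2c + 1·18 = 330.
2c = 330 − 18 = 312, so c = 156 px.
Adding margins, columns and gutters: 60 + 2028 + 216 = 2304 px.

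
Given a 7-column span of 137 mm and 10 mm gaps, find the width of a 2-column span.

7c + 6·10 = 137 → 7c = 77 → c = 11 mm.
Span of 2: 2·11 + 1·10 = 22 + 10 = 32 mm.

32 mm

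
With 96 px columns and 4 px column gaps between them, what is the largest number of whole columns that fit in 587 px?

Each extra column adds 96 + 4 = 100 px.
(587 + 4) / 100 = 5.91, so 5 columns fit.

5 columns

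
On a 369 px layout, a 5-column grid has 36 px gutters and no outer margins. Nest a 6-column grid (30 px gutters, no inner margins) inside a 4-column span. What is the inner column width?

369 − 4·36 = 225; ÷5 gives c = 45 px.
Span of 4: 4·45 + 3·36 = 180 + 108 = 288 px.
Subtracting 5 gutters of 30 leaves 138 for 6 columns, so d = 23 px.

23 px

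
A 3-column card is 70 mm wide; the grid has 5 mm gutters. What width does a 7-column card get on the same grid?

170 mm

3c + 2·5 = 70 → 3c = 60 → c = 20 mm.
Span of 7: 7·20 + 6·5 = 140 + 30 = 170 mm.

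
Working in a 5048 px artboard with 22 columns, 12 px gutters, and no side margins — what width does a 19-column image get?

4358 px

Subtracting 21 gutters of 12 leaves 4796 for 22 columns, so c = 218 px.
Span of 19: 19·218 + 18·12 = 4142 + 216 = 4358 px.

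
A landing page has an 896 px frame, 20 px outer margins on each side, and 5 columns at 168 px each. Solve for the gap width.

Subtract both margins: 896 − 2·20 = 856 px.
5 columns take 5·168 = 840 px; remaining 16 splits into 4 gaps.
g = 16 / 4 = 4 px.

4 px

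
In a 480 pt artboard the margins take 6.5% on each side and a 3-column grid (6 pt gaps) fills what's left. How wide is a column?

135.2 pt

Margins: 6.5% × 480 = 31.2 pt each, so content = 480 − 62.4 = 417.6 pt.
417.6 − 2·6 = 405.6; ÷3 gives c = 135.2 pt.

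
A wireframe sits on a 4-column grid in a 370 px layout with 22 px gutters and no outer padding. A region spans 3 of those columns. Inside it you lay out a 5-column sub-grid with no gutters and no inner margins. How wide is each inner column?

54.4 px

4c + 3·22 = 370 → 4c = 304 → c = 76 px.
3 columns plus 2 gutters: 228 + 44 = 272 px.
With no gutters, each column is 272/5 = 54.4 px.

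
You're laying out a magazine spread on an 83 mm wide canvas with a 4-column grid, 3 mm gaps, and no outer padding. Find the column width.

Subtracting 3 gaps of 3 leaves 74 for 4 columns, so c = 18.5 mm.

18.5 mm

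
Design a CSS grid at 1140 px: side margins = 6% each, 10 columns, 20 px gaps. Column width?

Each margin = 6% of 1140 = 68.4 px; content = 1140 − 2·68.4 = 1003.2 px.
10 columns + 9 gaps: 10c + 9·20 = 1003.2.
10c = 1003.2 − 180 = 823.2, so c = 82.32 px.

82.32 px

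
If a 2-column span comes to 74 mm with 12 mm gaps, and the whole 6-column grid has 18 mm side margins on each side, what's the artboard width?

282 mm

2c + 1·12 = 74 → 2c = 62 → c = 31 mm.
Artboard = 2·18 + 6·31 + 5·12 = 36 + 186 + 60 = 282 mm.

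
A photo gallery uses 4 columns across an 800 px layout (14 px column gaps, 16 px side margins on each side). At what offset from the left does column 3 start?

407 px

Take off 32 px of margins, leaving 768 px.
Subtracting 3 column gaps of 14 leaves 726 for 4 columns, so c = 181.5 px.
Each column+gutter stride is 195.5 px; 2 of them past the 16 px margin is 16 + 391 = 407 px.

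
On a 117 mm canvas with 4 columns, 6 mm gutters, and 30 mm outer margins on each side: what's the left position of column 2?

Subtract both margins: 117 − 2·30 = 57 mm.
57 − 3·6 = 39; ÷4 gives c = 9.75 mm.
Before column 2: the margin + 1 column + 1 gutter.
Offset = 30 + 1·(9.75 + 6) = 30 + 15.75 = 45.75 mm.

45.75 mm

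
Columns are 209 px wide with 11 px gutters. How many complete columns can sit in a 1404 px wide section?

Each extra column adds 209 + 11 = 220 px.
(1404 + 11) / 220 = 6.43, so 6 columns fit.

6 columns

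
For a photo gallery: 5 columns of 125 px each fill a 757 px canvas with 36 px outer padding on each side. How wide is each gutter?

Content width = 757 − 2·36 = 685 px.
5 columns take 5·125 = 625 px; remaining 60 splits into 4 gutters.
g = 60 / 4 = 15 px.

15 px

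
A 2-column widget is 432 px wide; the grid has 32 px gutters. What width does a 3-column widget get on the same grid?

664 px

Subtracting 1 gutter of 32 leaves 400 for 2 columns, so c = 200 px.
Span of 3: 3·200 + 2·32 = 600 + 64 = 664 px.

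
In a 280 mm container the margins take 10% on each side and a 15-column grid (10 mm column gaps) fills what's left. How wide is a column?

280 × (1 − 2·10%) = 280 × 80% = 224 mm for the columns.
15 columns + 14 column gaps: 15c + 14·10 = 224.
15c = 224 − 140 = 84, so c = 5.6 mm.

5.6 mm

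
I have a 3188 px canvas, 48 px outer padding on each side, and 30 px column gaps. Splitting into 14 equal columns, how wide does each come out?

Content width = 3188 − 2·48 = 3092 px.
3092 − 13·30 = 2702; ÷14 gives c = 193 px.

193 px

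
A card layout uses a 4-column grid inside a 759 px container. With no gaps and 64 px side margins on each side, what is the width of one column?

Content width = 759 − 2·64 = 631 px.
4c = 631 → c = 157.75 px.

157.75 px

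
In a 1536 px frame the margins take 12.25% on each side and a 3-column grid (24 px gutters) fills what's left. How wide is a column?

1536 × (1 − 2·12.25%) = 1536 × 75.5% = 1159.68 px for the columns.
3 columns + 2 gutters: 3c + 2·24 = 1159.68.
3c = 1159.68 − 48 = 1111.68, so c = 370.56 px.

370.56 px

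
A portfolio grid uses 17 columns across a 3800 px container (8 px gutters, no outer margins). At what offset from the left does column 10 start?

17c + 16·8 = 3800 → 17c = 3672 → c = 216 px.
No margin, so column 10 starts at 9·(column + gutter) = 9·224 = 2016 px.

2016 px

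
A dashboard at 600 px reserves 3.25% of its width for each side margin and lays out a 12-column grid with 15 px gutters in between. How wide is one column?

33 px

Each margin = 3.25% of 600 = 19.5 px; content = 600 − 2·19.5 = 561 px.
Subtracting 11 gutters of 15 leaves 396 for 12 columns, so c = 33 px.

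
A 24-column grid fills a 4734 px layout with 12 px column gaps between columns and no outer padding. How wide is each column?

Subtracting 23 column gaps of 12 leaves 4458 for 24 columns, so c = 185.75 px.

185.75 px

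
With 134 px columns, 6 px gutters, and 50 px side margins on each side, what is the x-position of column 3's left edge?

330 px

Each column+gutter stride is 140 px; 2 of them past the 50 px margin is 50 + 280 = 330 px.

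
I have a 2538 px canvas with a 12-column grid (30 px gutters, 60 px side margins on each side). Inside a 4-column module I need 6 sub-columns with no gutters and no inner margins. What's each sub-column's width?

Subtract both margins: 2538 − 2·60 = 2418 px.
12c + 11·30 = 2418 → 12c = 2088 → c = 174 px.
4-column span = 4·174 + 3·30 = 786 px.
6d = 786 → d = 131 px.

131 px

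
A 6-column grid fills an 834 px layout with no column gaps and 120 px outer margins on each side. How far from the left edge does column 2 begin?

Content = 834 − 2·120 = 594 px.
594 / 6 = 99 px per column.
Each column+gutter stride is 99 px; 1 of them past the 120 px margin is 120 + 99 = 219 px.

219 px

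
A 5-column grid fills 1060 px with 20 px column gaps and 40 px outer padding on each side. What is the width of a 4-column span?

780 px

Inside the margins: 1060 − 80 = 980 px.
5 columns + 4 column gaps: 5c + 4·20 = 980.
5c = 980 − 80 = 900, so c = 180 px.
4-column span = 4·180 + 3·20 = 780 px.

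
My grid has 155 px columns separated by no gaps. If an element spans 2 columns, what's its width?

310 px

2-column span = 2·155 = 310 px.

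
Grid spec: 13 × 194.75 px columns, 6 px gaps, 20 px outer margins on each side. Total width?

Adding margins, columns and gutters: 40 + 2531.75 + 72 = 2643.75 px.

2643.75 px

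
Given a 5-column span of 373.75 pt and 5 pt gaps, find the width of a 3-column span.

222.25 pt

5 columns + 4 gaps: 5c + 4·5 = 373.75.
5c = 373.75 − 20 = 353.75, so c = 70.75 pt.
3 columns plus 2 gaps: 212.25 + 10 = 222.25 pt.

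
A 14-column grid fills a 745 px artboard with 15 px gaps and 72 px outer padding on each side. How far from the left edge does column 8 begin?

380 px

Subtract both margins: 745 − 2·72 = 601 px.
Subtracting 13 gaps of 15 leaves 406 for 14 columns, so c = 29 px.
Column 8 starts at margin + 7·(column + gutter) = 72 + 7·44 = 380 px.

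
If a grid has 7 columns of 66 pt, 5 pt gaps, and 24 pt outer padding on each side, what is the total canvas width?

540 pt

Total width: 2·24 + 7·66 + 6·5 = 540 pt.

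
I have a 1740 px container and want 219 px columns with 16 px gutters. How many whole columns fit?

k columns need k·219 + (k−1)·16 = k·235 − 16.
k·235 − 16 ≤ 1740 → k ≤ 1756 / 235 ≈ 7.47, so k = 7.

7 columns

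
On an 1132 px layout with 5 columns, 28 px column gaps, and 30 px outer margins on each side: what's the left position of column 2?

Subtract both margins: 1132 − 2·30 = 1072 px.
5c + 4·28 = 1072 → 5c = 960 → c = 192 px.
Each column+gutter stride is 220 px; 1 of them past the 30 px margin is 30 + 220 = 250 px.

250 px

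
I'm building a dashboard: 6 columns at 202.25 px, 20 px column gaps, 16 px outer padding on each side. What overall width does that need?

1345.5 px

Total width: 2·16 + 6·202.25 + 5·20 = 1345.5 px.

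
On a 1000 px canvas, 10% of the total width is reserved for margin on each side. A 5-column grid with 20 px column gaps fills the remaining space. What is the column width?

144 px

1000 × (1 − 2·10%) = 1000 × 80% = 800 px for the columns.
5c + 4·20 = 800 → 5c = 720 → c = 144 px.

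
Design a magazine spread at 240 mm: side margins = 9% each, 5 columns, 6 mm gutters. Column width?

Each margin = 9% of 240 = 21.6 mm; content = 240 − 2·21.6 = 196.8 mm.
Subtracting 4 gutters of 6 leaves 172.8 for 5 columns, so c = 34.56 mm.

34.56 mm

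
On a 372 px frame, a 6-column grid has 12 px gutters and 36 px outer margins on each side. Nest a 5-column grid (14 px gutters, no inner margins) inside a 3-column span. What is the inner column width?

17.6 px

Inside the margins: 372 − 72 = 300 px.
6c + 5·12 = 300 → 6c = 240 → c = 40 px.
3 columns plus 2 gutters: 120 + 24 = 144 px.
5d + 4·14 = 144 → 5d = 88 → d = 17.6 px.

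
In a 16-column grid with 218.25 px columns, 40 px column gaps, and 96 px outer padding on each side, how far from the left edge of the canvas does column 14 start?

Before column 14: the margin + 13 columns + 13 column gaps.
Offset = 96 + 13·(218.25 + 40) = 96 + 3357.25 = 3453.25 px.

3453.25 px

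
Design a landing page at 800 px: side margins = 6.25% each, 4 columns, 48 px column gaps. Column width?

139 px

Margins: 6.25% × 800 = 50 px each, so content = 800 − 100 = 700 px.
Subtracting 3 column gaps of 48 leaves 556 for 4 columns, so c = 139 px.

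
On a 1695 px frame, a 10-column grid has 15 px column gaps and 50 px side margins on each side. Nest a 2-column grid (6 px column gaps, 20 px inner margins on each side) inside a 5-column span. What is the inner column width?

Outer content = 1695 − 2·50 = 1595 px.
10 columns + 9 column gaps: 10c + 9·15 = 1595.
10c = 1595 − 135 = 1460, so c = 146 px.
Span of 5: 5·146 + 4·15 = 730 + 60 = 790 px.
Inner content = 790 − 2·20 = 750 px.
2d + 1·6 = 750 → 2d = 744 → d = 372 px.

372 px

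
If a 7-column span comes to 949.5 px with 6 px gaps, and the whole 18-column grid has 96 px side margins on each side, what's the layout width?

7 columns + 6 gaps: 7c + 6·6 = 949.5.
7c = 949.5 − 36 = 913.5, so c = 130.5 px.
Layout = 2·96 + 18·130.5 + 17·6 = 192 + 2349 + 102 = 2643 px.

2643 px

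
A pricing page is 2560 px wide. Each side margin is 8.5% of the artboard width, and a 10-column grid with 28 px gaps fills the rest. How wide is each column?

2560 × (1 − 2·8.5%) = 2560 × 83% = 2124.8 px for the columns.
10c + 9·28 = 2124.8 → 10c = 1872.8 → c = 187.28 px.

187.28 px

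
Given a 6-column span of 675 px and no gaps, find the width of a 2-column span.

225 px

With no gaps, each column is 675/6 = 112.5 px.
With no gaps, 2 columns span 2·112.5 = 225 px.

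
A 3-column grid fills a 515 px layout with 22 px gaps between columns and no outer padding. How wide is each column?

515 − 2·22 = 471; ÷3 gives c = 157 px.

157 px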